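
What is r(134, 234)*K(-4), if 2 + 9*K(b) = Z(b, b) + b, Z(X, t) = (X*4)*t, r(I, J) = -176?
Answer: -10208/9 ≈ -1134.2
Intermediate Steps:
Z(X, t) = 4*X*t (Z(X, t) = (4*X)*t = 4*X*t)
K(b) = -2/9 + b/9 + 4*b²/9 (K(b) = -2/9 + (4*b*b + b)/9 = -2/9 + (4*b² + b)/9 = -2/9 + (b + 4*b²)/9 = -2/9 + (b/9 + 4*b²/9) = -2/9 + b/9 + 4*b²/9)
r(134, 234)*K(-4) = -176*(-2/9 + (⅑)*(-4) + (4/9)*(-4)²) = -176*(-2/9 - 4/9 + (4/9)*16) = -176*(-2/9 - 4/9 + 64/9) = -176*58/9 = -10208/9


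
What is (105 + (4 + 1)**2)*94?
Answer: 12220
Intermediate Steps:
(105 + (4 + 1)**2)*94 = (105 + 5**2)*94 = (105 + 25)*94 = 130*94 = 12220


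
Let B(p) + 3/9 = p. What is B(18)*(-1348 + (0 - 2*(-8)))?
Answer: -23532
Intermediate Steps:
B(p) = -1/3 + p
B(18)*(-1348 + (0 - 2*(-8))) = (-1/3 + 18)*(-1348 + (0 - 2*(-8))) = 53*(-1348 + (0 + 16))/3 = 53*(-1348 + 16)/3 = (53/3)*(-1332) = -23532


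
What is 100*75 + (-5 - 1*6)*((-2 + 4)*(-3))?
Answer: 7566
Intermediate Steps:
100*75 + (-5 - 1*6)*((-2 + 4)*(-3)) = 7500 + (-5 - 6)*(2*(-3)) = 7500 - 11*(-6) = 7500 + 66 = 7566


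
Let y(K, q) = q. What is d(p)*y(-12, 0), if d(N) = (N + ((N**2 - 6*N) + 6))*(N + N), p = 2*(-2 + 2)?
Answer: 0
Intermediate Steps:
p = 0 (p = 2*0 = 0)
d(N) = 2*N*(6 + N**2 - 5*N) (d(N) = (N + (6 + N**2 - 6*N))*(2*N) = (6 + N**2 - 5*N)*(2*N) = 2*N*(6 + N**2 - 5*N))
d(p)*y(-12, 0) = (2*0*(6 + 0**2 - 5*0))*0 = (2*0*(6 + 0 + 0))*0 = (2*0*6)*0 = 0*0 = 0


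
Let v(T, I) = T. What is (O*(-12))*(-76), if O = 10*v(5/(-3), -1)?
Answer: -15200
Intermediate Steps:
O = -50/3 (O = 10*(5/(-3)) = 10*(5*(-1/3)) = 10*(-5/3) = -50/3 ≈ -16.667)
(O*(-12))*(-76) = -50/3*(-12)*(-76) = 200*(-76) = -15200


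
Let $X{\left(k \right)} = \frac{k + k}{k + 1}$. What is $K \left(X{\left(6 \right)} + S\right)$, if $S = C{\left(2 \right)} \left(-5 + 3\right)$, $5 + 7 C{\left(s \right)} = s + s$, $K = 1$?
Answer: $2$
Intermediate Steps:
$C{\left(s \right)} = - \frac{5}{7} + \frac{2 s}{7}$ ($C{\left(s \right)} = - \frac{5}{7} + \frac{s + s}{7} = - \frac{5}{7} + \frac{2 s}{7}$)
$X{\left(k \right)} = \frac{2 k}{1 + k}$
$S = \frac{2}{7}$ ($S = \left(- \frac{5}{7} + \frac{2}{7} \cdot 2\right) \left(-5 + 3\right) = \left(- \frac{5}{7} + \frac{4}{7}\right) \left(-2\right) = \left(- \frac{1}{7}\right) \left(-2\right) = \frac{2}{7} \approx 0.28571$)
$K \left(X{\left(6 \right)} + S\right) = 1 \left(2 \cdot 6 \frac{1}{1 + 6} + \frac{2}{7}\right) = 1 \left(2 \cdot 6 \cdot \frac{1}{7} + \frac{2}{7}\right) = 1 \left(\frac{12}{7} + \frac{2}{7}\right) = 1 \cdot 2 = 2$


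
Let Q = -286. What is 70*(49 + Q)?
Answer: -16590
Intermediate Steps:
70*(49 + Q) = 70*(49 - 286) = 70*(-237) = -16590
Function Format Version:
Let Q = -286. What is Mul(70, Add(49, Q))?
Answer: -16590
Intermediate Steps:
Mul(70, Add(49, Q)) = Mul(70, Add(49, -286)) = Mul(70, -237) = -16590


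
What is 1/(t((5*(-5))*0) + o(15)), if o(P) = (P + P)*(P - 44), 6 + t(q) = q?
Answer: -1/876 ≈ -0.0011416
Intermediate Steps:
t(q) = -6 + q
o(P) = 2*P*(-44 + P) (o(P) = (2*P)*(-44 + P) = 2*P*(-44 + P))
1/(t((5*(-5))*0) + o(15)) = 1/((-6 + (5*(-5))*0) + 2*15*(-44 + 15)) = 1/((-6 - 25*0) + 2*15*(-29)) = 1/((-6 + 0) - 870) = 1/(-6 - 870) = 1/(-876) = -1/876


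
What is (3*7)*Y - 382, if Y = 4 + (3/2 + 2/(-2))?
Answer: -575/2 ≈ -287.50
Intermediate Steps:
Y = 9/2 (Y = 4 + (3*(½) + 2*(-½)) = 4 + (3/2 - 1) = 4 + ½ = 9/2 ≈ 4.5000)
(3*7)*Y - 382 = (3*7)*(9/2) - 382 = 21*(9/2) - 382 = 189/2 - 382 = -575/2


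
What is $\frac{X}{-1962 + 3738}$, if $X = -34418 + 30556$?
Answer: $- \frac{1931}{888} \approx -2.1745$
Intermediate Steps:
$X = -3862$
$\frac{X}{-1962 + 3738} = - \frac{3862}{-1962 + 3738} = - \frac{3862}{1776} = \left(-3862\right) \frac{1}{1776} = - \frac{1931}{888}$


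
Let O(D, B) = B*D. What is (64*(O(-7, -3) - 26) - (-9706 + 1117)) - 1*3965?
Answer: 4304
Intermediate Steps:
(64*(O(-7, -3) - 26) - (-9706 + 1117)) - 1*3965 = (64*(-3*(-7) - 26) - (-9706 + 1117)) - 1*3965 = (64*(21 - 26) - 1*(-8589)) - 3965 = (64*(-5) + 8589) - 3965 = (-320 + 8589) - 3965 = 8269 - 3965 = 4304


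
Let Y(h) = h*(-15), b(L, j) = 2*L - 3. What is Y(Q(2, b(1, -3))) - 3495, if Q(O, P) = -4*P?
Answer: -3555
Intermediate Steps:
b(L, j) = -3 + 2*L
Y(h) = -15*h
Y(Q(2, b(1, -3))) - 3495 = -(-60)*(-3 + 2*1) - 3495 = -(-60)*(-3 + 2) - 3495 = -(-60)*(-1) - 3495 = -15*4 - 3495 = -60 - 3495 = -3555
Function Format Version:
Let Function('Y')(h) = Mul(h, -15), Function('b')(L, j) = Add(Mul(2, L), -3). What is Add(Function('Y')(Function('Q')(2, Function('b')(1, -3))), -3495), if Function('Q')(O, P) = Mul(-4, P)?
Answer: -3555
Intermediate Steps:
Function('b')(L, j) = Add(-3, Mul(2, L))
Function('Y')(h) = Mul(-15, h)
Add(Function('Y')(Function('Q')(2, Function('b')(1, -3))), -3495) = Add(Mul(-15, Mul(-4, Add(-3, Mul(2, 1)))), -3495) = Add(Mul(-15, Mul(-4, Add(-3, 2))), -3495) = Add(Mul(-15, Mul(-4, -1)), -3495) = Add(Mul(-15, 4), -3495) = Add(-60, -3495) = -3555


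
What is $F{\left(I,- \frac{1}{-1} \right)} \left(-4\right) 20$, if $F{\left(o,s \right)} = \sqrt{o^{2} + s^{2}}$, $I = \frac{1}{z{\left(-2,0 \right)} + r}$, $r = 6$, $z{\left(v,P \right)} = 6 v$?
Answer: $- \frac{40 \sqrt{37}}{3} \approx -81.104$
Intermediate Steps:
$I = - \frac{1}{6}$ ($I = \frac{1}{6 \left(-2\right) + 6} = \frac{1}{-12 + 6} = \frac{1}{-6} = - \frac{1}{6} \approx -0.16667$)
$F{\left(I,- \frac{1}{-1} \right)} \left(-4\right) 20 = \sqrt{\left(- \frac{1}{6}\right)^{2} + \left(- \frac{1}{-1}\right)^{2}} \left(-4\right) 20 = \sqrt{\frac{1}{36} + \left(\left(-1\right) \left(-1\right)\right)^{2}} \left(-4\right) 20 = \sqrt{\frac{1}{36} + 1^{2}} \left(-4\right) 20 = \sqrt{\frac{1}{36} + 1} \left(-4\right) 20 = \sqrt{\frac{37}{36}} \left(-4\right) 20 = \frac{\sqrt{37}}{6} \left(-4\right) 20 = - \frac{2 \sqrt{37}}{3} \cdot 20 = - \frac{40 \sqrt{37}}{3}$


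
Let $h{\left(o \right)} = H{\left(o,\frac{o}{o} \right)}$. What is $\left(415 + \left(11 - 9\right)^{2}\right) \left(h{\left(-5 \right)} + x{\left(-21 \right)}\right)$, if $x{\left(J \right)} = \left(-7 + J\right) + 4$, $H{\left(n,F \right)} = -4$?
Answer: $-11732$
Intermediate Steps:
$h{\left(o \right)} = -4$
$x{\left(J \right)} = -3 + J$
$\left(415 + \left(11 - 9\right)^{2}\right) \left(h{\left(-5 \right)} + x{\left(-21 \right)}\right) = \left(415 + \left(11 - 9\right)^{2}\right) \left(-4 - 24\right) = \left(415 + 2^{2}\right) \left(-4 - 24\right) = \left(415 + 4\right) \left(-28\right) = 419 \left(-28\right) = -11732$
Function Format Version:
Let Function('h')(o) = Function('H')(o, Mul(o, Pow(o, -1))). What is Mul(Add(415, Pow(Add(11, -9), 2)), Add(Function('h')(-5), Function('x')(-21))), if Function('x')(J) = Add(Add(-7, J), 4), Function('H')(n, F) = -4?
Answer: -11732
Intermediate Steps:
Function('h')(o) = -4
Function('x')(J) = Add(-3, J)
Mul(Add(415, Pow(Add(11, -9), 2)), Add(Function('h')(-5), Function('x')(-21))) = Mul(Add(415, Pow(Add(11, -9), 2)), Add(-4, Add(-3, -21))) = Mul(Add(415, Pow(2, 2)), Add(-4, -24)) = Mul(Add(415, 4), -28) = Mul(419, -28) = -11732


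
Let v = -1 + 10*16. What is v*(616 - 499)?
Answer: 18603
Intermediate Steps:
v = 159 (v = -1 + 160 = 159)
v*(616 - 499) = 159*(616 - 499) = 159*117 = 18603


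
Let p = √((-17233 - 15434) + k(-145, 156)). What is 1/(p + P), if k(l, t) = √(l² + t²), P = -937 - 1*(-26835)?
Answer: 1/(25898 + I*√(32667 - √45361)) ≈ 3.8611e-5 - 2.686e-7*I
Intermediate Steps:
P = 25898 (P = -937 + 26835 = 25898)
p = √(-32667 + √45361) (p = √((-17233 - 15434) + √((-145)² + 156²)) = √(-32667 + √(21025 + 24336)) = √(-32667 + √45361) ≈ 180.15*I)
1/(p + P) = 1/(√(-32667 + √45361) + 25898) = 1/(25898 + √(-32667 + √45361))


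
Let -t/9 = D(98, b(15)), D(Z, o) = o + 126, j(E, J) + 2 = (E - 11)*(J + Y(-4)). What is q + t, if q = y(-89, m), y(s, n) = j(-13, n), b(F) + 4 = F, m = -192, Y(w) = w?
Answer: 3469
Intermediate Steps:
b(F) = -4 + F
j(E, J) = -2 + (-11 + E)*(-4 + J) (j(E, J) = -2 + (E - 11)*(J - 4) = -2 + (-11 + E)*(-4 + J))
D(Z, o) = 126 + o
y(s, n) = 94 - 24*n (y(s, n) = 42 - 11*n - 4*(-13) - 13*n = 42 - 11*n + 52 - 13*n = 94 - 24*n)
t = -1233 (t = -9*(126 + (-4 + 15)) = -9*(126 + 11) = -9*137 = -1233)
q = 4702 (q = 94 - 24*(-192) = 94 + 4608 = 4702)
q + t = 4702 - 1233 = 3469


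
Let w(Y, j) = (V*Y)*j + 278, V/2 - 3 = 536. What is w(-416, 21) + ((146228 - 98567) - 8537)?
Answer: -9378006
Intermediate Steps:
V = 1078 (V = 6 + 2*536 = 6 + 1072 = 1078)
w(Y, j) = 278 + 1078*Y*j (w(Y, j) = (1078*Y)*j + 278 = 1078*Y*j + 278 = 278 + 1078*Y*j)
w(-416, 21) + ((146228 - 98567) - 8537) = (278 + 1078*(-416)*21) + ((146228 - 98567) - 8537) = (278 - 9417408) + (47661 - 8537) = -9417130 + 39124 = -9378006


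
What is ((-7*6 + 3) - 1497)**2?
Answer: 2359296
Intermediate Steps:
((-7*6 + 3) - 1497)**2 = ((-42 + 3) - 1497)**2 = (-39 - 1497)**2 = (-1536)**2 = 2359296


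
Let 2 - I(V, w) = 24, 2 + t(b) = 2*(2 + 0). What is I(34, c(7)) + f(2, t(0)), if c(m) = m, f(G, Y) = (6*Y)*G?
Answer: 2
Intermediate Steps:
t(b) = 2 (t(b) = -2 + 2*(2 + 0) = -2 + 2*2 = -2 + 4 = 2)
f(G, Y) = 6*G*Y
I(V, w) = -22 (I(V, w) = 2 - 1*24 = 2 - 24 = -22)
I(34, c(7)) + f(2, t(0)) = -22 + 6*2*2 = -22 + 24 = 2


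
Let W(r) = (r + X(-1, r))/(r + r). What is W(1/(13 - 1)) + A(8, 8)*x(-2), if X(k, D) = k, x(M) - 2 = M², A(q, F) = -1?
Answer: -23/2 ≈ -11.500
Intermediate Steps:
x(M) = 2 + M²
W(r) = (-1 + r)/(2*r) (W(r) = (r - 1)/(r + r) = (-1 + r)/((2*r)) = (-1 + r)*(1/(2*r)) = (-1 + r)/(2*r))
W(1/(13 - 1)) + A(8, 8)*x(-2) = (-1 + 1/(13 - 1))/(2*(1/(13 - 1))) - (2 + (-2)²) = (-1 + 1/12)/(2*(1/12)) - (2 + 4) = (-1 + 1/12)/(2*(1/12)) - 1*6 = (½)*12*(-11/12) - 6 = -11/2 - 6 = -23/2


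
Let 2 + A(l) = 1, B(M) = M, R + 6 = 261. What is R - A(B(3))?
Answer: 256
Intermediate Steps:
R = 255 (R = -6 + 261 = 255)
A(l) = -1 (A(l) = -2 + 1 = -1)
R - A(B(3)) = 255 - 1*(-1) = 255 + 1 = 256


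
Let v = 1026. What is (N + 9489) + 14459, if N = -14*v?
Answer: 9584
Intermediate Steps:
N = -14364 (N = -14*1026 = -14364)
(N + 9489) + 14459 = (-14364 + 9489) + 14459 = -4875 + 14459 = 9584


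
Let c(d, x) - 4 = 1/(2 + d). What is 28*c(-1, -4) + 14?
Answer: 154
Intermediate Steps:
c(d, x) = 4 + 1/(2 + d)
28*c(-1, -4) + 14 = 28*((9 + 4*(-1))/(2 - 1)) + 14 = 28*((9 - 4)/1) + 14 = 28*(1*5) + 14 = 28*5 + 14 = 140 + 14 = 154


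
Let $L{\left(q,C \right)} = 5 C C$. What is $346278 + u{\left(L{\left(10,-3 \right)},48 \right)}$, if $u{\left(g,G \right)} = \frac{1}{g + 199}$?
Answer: $\frac{84491833}{244} \approx 3.4628 \cdot 10^{5}$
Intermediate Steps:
$L{\left(q,C \right)} = 5 C^{2}$
$u{\left(g,G \right)} = \frac{1}{199 + g}$
$346278 + u{\left(L{\left(10,-3 \right)},48 \right)} = 346278 + \frac{1}{199 + 5 \left(-3\right)^{2}} = 346278 + \frac{1}{199 + 5 \cdot 9} = 346278 + \frac{1}{199 + 45} = 346278 + \frac{1}{244} = \frac{84491833}{244}$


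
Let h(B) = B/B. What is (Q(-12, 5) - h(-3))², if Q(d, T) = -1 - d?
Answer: 100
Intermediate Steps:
h(B) = 1
(Q(-12, 5) - h(-3))² = ((-1 - 1*(-12)) - 1*1)² = ((-1 + 12) - 1)² = (11 - 1)² = 10² = 100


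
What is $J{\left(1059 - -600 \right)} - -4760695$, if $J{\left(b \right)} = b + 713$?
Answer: $4763067$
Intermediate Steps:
$J{\left(b \right)} = 713 + b$
$J{\left(1059 - -600 \right)} - -4760695 = \left(713 + \left(1059 - -600\right)\right) - -4760695 = \left(713 + \left(1059 + 600\right)\right) + 4760695 = \left(713 + 1659\right) + 4760695 = 2372 + 4760695 = 4763067$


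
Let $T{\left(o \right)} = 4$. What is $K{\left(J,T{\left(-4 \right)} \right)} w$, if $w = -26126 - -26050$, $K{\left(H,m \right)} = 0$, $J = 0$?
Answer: $0$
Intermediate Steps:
$w = -76$ ($w = -26126 + 26050 = -76$)
$K{\left(J,T{\left(-4 \right)} \right)} w = 0 \left(-76\right) = 0$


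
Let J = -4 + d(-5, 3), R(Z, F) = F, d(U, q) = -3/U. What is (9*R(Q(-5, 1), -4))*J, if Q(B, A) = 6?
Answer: 612/5 ≈ 122.40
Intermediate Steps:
J = -17/5 (J = -4 - 3/(-5) = -4 - 3*(-⅕) = -4 + ⅗ = -17/5 ≈ -3.4000)
(9*R(Q(-5, 1), -4))*J = (9*(-4))*(-17/5) = -36*(-17/5) = 612/5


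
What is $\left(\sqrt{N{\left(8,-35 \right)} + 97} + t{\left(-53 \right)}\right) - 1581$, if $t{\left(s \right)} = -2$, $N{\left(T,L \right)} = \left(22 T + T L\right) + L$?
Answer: $-1583 + i \sqrt{42} \approx -1583.0 + 6.4807 i$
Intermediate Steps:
$N{\left(T,L \right)} = L + 22 T + L T$ ($N{\left(T,L \right)} = \left(22 T + L T\right) + L = L + 22 T + L T$)
$\left(\sqrt{N{\left(8,-35 \right)} + 97} + t{\left(-53 \right)}\right) - 1581 = \left(\sqrt{\left(-35 + 22 \cdot 8 - 280\right) + 97} - 2\right) - 1581 = \left(\sqrt{\left(-35 + 176 - 280\right) + 97} - 2\right) - 1581 = \left(\sqrt{-139 + 97} - 2\right) - 1581 = \left(\sqrt{-42} - 2\right) - 1581 = \left(i \sqrt{42} - 2\right) - 1581 = \left(-2 + i \sqrt{42}\right) - 1581 = -1583 + i \sqrt{42}$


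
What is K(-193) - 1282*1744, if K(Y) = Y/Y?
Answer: -2235807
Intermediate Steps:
K(Y) = 1
K(-193) - 1282*1744 = 1 - 1282*1744 = 1 - 1*2235808 = 1 - 2235808 = -2235807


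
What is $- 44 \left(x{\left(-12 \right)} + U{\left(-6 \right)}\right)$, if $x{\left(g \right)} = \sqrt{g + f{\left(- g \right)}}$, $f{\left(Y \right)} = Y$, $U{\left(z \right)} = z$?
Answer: $264$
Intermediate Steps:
$x{\left(g \right)} = 0$ ($x{\left(g \right)} = \sqrt{g - g} = \sqrt{0} = 0$)
$- 44 \left(x{\left(-12 \right)} + U{\left(-6 \right)}\right) = - 44 \left(0 - 6\right) = \left(-44\right) \left(-6\right) = 264$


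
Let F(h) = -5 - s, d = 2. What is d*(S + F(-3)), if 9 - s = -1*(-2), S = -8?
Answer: -40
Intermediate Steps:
s = 7 (s = 9 - (-1)*(-2) = 9 - 1*2 = 9 - 2 = 7)
F(h) = -12 (F(h) = -5 - 1*7 = -5 - 7 = -12)
d*(S + F(-3)) = 2*(-8 - 12) = 2*(-20) = -40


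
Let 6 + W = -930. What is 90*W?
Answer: -84240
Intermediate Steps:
W = -936 (W = -6 - 930 = -936)
90*W = 90*(-936) = -84240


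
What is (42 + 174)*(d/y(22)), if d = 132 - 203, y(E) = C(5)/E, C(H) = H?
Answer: -337392/5 ≈ -67478.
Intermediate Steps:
y(E) = 5/E
d = -71
(42 + 174)*(d/y(22)) = (42 + 174)*(-71/(5/22)) = 216*(-71/(5*(1/22))) = 216*(-71/5/22) = 216*(-71*22/5) = 216*(-1562/5) = -337392/5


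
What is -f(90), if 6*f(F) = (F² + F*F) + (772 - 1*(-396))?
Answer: -8684/3 ≈ -2894.7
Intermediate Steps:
f(F) = 584/3 + F²/3 (f(F) = ((F² + F*F) + (772 - 1*(-396)))/6 = ((F² + F²) + (772 + 396))/6 = (2*F² + 1168)/6 = (1168 + 2*F²)/6 = 584/3 + F²/3)
-f(90) = -(584/3 + (⅓)*90²) = -(584/3 + (⅓)*8100) = -(584/3 + 2700) = -1*8684/3 = -8684/3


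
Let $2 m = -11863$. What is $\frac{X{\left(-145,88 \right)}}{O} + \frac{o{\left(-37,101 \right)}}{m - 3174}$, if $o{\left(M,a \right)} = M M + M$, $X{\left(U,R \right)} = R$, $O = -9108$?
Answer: $- \frac{587870}{3769677} \approx -0.15595$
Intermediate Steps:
$m = - \frac{11863}{2}$ ($m = \frac{1}{2} \left(-11863\right) = - \frac{11863}{2} \approx -5931.5$)
$o{\left(M,a \right)} = M + M^{2}$ ($o{\left(M,a \right)} = M^{2} + M = M + M^{2}$)
$\frac{X{\left(-145,88 \right)}}{O} + \frac{o{\left(-37,101 \right)}}{m - 3174} = \frac{88}{-9108} + \frac{\left(-37\right) \left(1 - 37\right)}{- \frac{11863}{2} - 3174} = 88 \left(- \frac{1}{9108}\right) + \frac{\left(-37\right) \left(-36\right)}{- \frac{11863}{2} - 3174} = - \frac{2}{207} + \frac{1332}{- \frac{18211}{2}} = - \frac{2}{207} + 1332 \left(- \frac{2}{18211}\right) = - \frac{2}{207} - \frac{2664}{18211} = - \frac{587870}{3769677}$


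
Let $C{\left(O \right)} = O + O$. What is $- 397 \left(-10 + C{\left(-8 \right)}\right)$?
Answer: $10322$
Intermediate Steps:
$C{\left(O \right)} = 2 O$
$- 397 \left(-10 + C{\left(-8 \right)}\right) = - 397 \left(-10 + 2 \left(-8\right)\right) = - 397 \left(-10 - 16\right) = \left(-397\right) \left(-26\right) = 10322$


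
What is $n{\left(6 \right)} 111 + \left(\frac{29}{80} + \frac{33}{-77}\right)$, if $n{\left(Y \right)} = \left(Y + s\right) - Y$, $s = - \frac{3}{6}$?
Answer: $- \frac{31117}{560} \approx -55.566$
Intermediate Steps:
$s = - \frac{1}{2}$ ($s = \left(-3\right) \frac{1}{6} = - \frac{1}{2} \approx -0.5$)
$n{\left(Y \right)} = - \frac{1}{2}$ ($n{\left(Y \right)} = \left(Y - \frac{1}{2}\right) - Y = \left(- \frac{1}{2} + Y\right) - Y = - \frac{1}{2}$)
$n{\left(6 \right)} 111 + \left(\frac{29}{80} + \frac{33}{-77}\right) = \left(- \frac{1}{2}\right) 111 + \left(\frac{29}{80} + \frac{33}{-77}\right) = - \frac{111}{2} + \left(29 \cdot \frac{1}{80} + 33 \left(- \frac{1}{77}\right)\right) = - \frac{111}{2} + \left(\frac{29}{80} - \frac{3}{7}\right) = - \frac{111}{2} - \frac{37}{560} = - \frac{31117}{560}$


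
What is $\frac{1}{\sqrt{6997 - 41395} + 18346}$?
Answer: $\frac{9173}{168305057} - \frac{21 i \sqrt{78}}{336610114} \approx 5.4502 \cdot 10^{-5} - 5.5098 \cdot 10^{-7} i$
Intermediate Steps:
$\frac{1}{\sqrt{6997 - 41395} + 18346} = \frac{1}{\sqrt{-34398} + 18346} = \frac{1}{21 i \sqrt{78} + 18346} = \frac{1}{18346 + 21 i \sqrt{78}}$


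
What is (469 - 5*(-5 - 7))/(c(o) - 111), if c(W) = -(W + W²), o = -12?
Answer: -529/243 ≈ -2.1770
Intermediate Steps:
c(W) = -W - W²
(469 - 5*(-5 - 7))/(c(o) - 111) = (469 - 5*(-5 - 7))/(-1*(-12)*(1 - 12) - 111) = (469 - 5*(-12))/(-1*(-12)*(-11) - 111) = (469 + 60)/(-132 - 111) = 529/(-243) = 529*(-1/243) = -529/243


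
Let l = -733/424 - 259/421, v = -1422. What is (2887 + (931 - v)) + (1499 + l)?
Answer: 1202520047/178504 ≈ 6736.7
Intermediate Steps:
l = -418409/178504 (l = -733*1/424 - 259*1/421 = -733/424 - 259/421 = -418409/178504 ≈ -2.3440)
(2887 + (931 - v)) + (1499 + l) = (2887 + (931 - 1*(-1422))) + (1499 - 418409/178504) = (2887 + (931 + 1422)) + 267159087/178504 = (2887 + 2353) + 267159087/178504 = 5240 + 267159087/178504 = 1202520047/178504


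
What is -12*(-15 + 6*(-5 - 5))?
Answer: 900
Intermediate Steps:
-12*(-15 + 6*(-5 - 5)) = -12*(-15 + 6*(-10)) = -12*(-15 - 60) = -12*(-75) = 900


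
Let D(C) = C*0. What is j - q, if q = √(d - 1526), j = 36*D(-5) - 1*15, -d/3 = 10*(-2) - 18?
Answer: -15 - 2*I*√353 ≈ -15.0 - 37.577*I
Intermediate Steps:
d = 114 (d = -3*(10*(-2) - 18) = -3*(-20 - 18) = -3*(-38) = 114)
D(C) = 0
j = -15 (j = 36*0 - 1*15 = 0 - 15 = -15)
q = 2*I*√353 (q = √(114 - 1526) = √(-1412) = 2*I*√353 ≈ 37.577*I)
j - q = -15 - 2*I*√353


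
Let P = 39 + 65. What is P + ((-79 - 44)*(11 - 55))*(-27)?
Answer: -146020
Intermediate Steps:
P = 104
P + ((-79 - 44)*(11 - 55))*(-27) = 104 + ((-79 - 44)*(11 - 55))*(-27) = 104 - 123*(-44)*(-27) = 104 + 5412*(-27) = 104 - 146124 = -146020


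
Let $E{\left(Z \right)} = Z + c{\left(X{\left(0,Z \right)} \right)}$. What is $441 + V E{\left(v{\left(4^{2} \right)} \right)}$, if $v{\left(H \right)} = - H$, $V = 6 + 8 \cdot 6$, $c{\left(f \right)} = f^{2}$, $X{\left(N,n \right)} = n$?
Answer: $13401$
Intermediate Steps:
$V = 54$ ($V = 6 + 48 = 54$)
$E{\left(Z \right)} = Z + Z^{2}$
$441 + V E{\left(v{\left(4^{2} \right)} \right)} = 441 + 54 - 4^{2} \left(1 - 4^{2}\right) = 441 + 54 \left(-1\right) 16 \left(1 - 16\right) = 441 + 54 \left(- 16 \left(1 - 16\right)\right) = 441 + 54 \left(\left(-16\right) \left(-15\right)\right) = 441 + 54 \cdot 240 = 441 + 12960 = 13401$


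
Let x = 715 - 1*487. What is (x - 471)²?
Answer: 59049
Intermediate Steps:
x = 228 (x = 715 - 487 = 228)
(x - 471)² = (228 - 471)² = (-243)² = 59049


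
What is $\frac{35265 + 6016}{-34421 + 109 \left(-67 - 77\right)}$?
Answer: $- \frac{41281}{50117} \approx -0.82369$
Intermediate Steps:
$\frac{35265 + 6016}{-34421 + 109 \left(-67 - 77\right)} = \frac{41281}{-34421 + 109 \left(-144\right)} = \frac{41281}{-34421 - 15696} = \frac{41281}{-50117} = 41281 \left(- \frac{1}{50117}\right) = - \frac{41281}{50117}$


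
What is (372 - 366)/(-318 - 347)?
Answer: -6/665 ≈ -0.0090226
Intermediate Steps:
(372 - 366)/(-318 - 347) = 6/(-665) = 6*(-1/665) = -6/665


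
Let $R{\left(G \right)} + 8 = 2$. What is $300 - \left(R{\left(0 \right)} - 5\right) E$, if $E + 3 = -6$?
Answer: $201$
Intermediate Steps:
$E = -9$ ($E = -3 - 6 = -9$)
$R{\left(G \right)} = -6$ ($R{\left(G \right)} = -8 + 2 = -6$)
$300 - \left(R{\left(0 \right)} - 5\right) E = 300 - \left(-6 - 5\right) \left(-9\right) = 300 - \left(-11\right) \left(-9\right) = 300 - 99 = 201$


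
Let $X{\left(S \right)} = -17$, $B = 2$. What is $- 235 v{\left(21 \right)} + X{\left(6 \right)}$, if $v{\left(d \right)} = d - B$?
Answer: $-4482$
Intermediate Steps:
$v{\left(d \right)} = -2 + d$ ($v{\left(d \right)} = d - 2 = -2 + d$)
$- 235 v{\left(21 \right)} + X{\left(6 \right)} = - 235 \left(-2 + 21\right) - 17 = \left(-235\right) 19 - 17 = -4465 - 17 = -4482$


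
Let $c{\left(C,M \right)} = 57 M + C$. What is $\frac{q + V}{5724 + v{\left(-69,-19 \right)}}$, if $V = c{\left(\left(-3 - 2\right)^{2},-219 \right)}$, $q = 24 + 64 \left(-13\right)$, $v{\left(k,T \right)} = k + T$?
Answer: $- \frac{6633}{2818} \approx -2.3538$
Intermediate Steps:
$v{\left(k,T \right)} = T + k$
$q = -808$ ($q = 24 - 832 = -808$)
$c{\left(C,M \right)} = C + 57 M$
$V = -12458$ ($V = \left(-3 - 2\right)^{2} + 57 \left(-219\right) = \left(-5\right)^{2} - 12483 = 25 - 12483 = -12458$)
$\frac{q + V}{5724 + v{\left(-69,-19 \right)}} = \frac{-808 - 12458}{5724 - 88} = - \frac{13266}{5724 - 88} = - \frac{13266}{5636} = \left(-13266\right) \frac{1}{5636} = - \frac{6633}{2818}$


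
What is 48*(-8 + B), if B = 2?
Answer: -288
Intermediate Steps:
48*(-8 + B) = 48*(-8 + 2) = 48*(-6) = -288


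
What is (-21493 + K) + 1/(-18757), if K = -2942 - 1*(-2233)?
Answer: -416442915/18757 ≈ -22202.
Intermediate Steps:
K = -709 (K = -2942 + 2233 = -709)
(-21493 + K) + 1/(-18757) = (-21493 - 709) + 1/(-18757) = -22202 - 1/18757 = -416442915/18757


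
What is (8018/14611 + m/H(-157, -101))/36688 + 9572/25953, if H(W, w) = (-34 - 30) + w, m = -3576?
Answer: 7438723009897/20135881084440 ≈ 0.36943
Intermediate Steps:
H(W, w) = -64 + w
(8018/14611 + m/H(-157, -101))/36688 + 9572/25953 = (8018/14611 - 3576/(-64 - 101))/36688 + 9572/25953 = (8018*(1/14611) - 3576/(-165))*(1/36688) + 9572*(1/25953) = (422/769 - 3576*(-1/165))*(1/36688) + 9572/25953 = (422/769 + 1192/55)*(1/36688) + 9572/25953 = (939858/42295)*(1/36688) + 9572/25953 = 469929/775859480 + 9572/25953 = 7438723009897/20135881084440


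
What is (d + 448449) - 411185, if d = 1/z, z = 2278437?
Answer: 84903676369/2278437 ≈ 37264.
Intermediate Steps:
d = 1/2278437 ≈ 4.3890e-7
(d + 448449) - 411185 = (1/2278437 + 448449) - 411185 = 1021762794214/2278437 - 411185 = 84903676369/2278437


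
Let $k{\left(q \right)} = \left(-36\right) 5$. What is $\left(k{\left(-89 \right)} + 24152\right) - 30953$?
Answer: $-6981$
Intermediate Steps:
$k{\left(q \right)} = -180$
$\left(k{\left(-89 \right)} + 24152\right) - 30953 = \left(-180 + 24152\right) - 30953 = 23972 - 30953 = -6981$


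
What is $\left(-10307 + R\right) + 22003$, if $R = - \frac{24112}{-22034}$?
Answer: $\frac{128866888}{11017} \approx 11697.0$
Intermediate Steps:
$R = \frac{12056}{11017}$ ($R = \left(-24112\right) \left(- \frac{1}{22034}\right) = \frac{12056}{11017} \approx 1.0943$)
$\left(-10307 + R\right) + 22003 = \left(-10307 + \frac{12056}{11017}\right) + 22003 = - \frac{113540163}{11017} + 22003 = \frac{128866888}{11017}$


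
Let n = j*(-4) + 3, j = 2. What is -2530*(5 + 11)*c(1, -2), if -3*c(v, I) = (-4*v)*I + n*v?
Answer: 40480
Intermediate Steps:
n = -5 (n = 2*(-4) + 3 = -8 + 3 = -5)
c(v, I) = 5*v/3 + 4*I*v/3 (c(v, I) = -((-4*v)*I - 5*v)/3 = -(-4*I*v - 5*v)/3 = -(-5*v - 4*I*v)/3 = 5*v/3 + 4*I*v/3)
-2530*(5 + 11)*c(1, -2) = -2530*(5 + 11)*(⅓)*1*(5 + 4*(-2)) = -40480*(⅓)*1*(5 - 8) = -40480*(⅓)*1*(-3) = -40480*(-1) = -2530*(-16) = 40480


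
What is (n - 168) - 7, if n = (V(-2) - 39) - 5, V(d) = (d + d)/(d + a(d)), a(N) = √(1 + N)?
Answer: -1087/5 + 4*I/5 ≈ -217.4 + 0.8*I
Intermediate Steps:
V(d) = 2*d/(d + √(1 + d)) (V(d) = (d + d)/(d + √(1 + d)) = (2*d)/(d + √(1 + d)) = 2*d/(d + √(1 + d)))
n = -212/5 + 4*I/5 (n = (2*(-2)/(-2 + √(1 - 2)) - 39) - 5 = (2*(-2)/(-2 + √(-1)) - 39) - 5 = (2*(-2)/(-2 + I) - 39) - 5 = (2*(-2)*((-2 - I)/5) - 39) - 5 = ((8/5 + 4*I/5) - 39) - 5 = (-187/5 + 4*I/5) - 5 = -212/5 + 4*I/5 ≈ -42.4 + 0.8*I)
(n - 168) - 7 = ((-212/5 + 4*I/5) - 168) - 7 = (-1052/5 + 4*I/5) - 7 = -1087/5 + 4*I/5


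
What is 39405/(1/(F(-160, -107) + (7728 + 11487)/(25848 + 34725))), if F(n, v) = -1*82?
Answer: -1065392985/331 ≈ -3.2187e+6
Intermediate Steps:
F(n, v) = -82
39405/(1/(F(-160, -107) + (7728 + 11487)/(25848 + 34725))) = 39405/(1/(-82 + (7728 + 11487)/(25848 + 34725))) = 39405/(1/(-82 + 19215/60573)) = 39405/(1/(-82 + 19215*(1/60573))) = 39405/(1/(-82 + 105/331)) = 39405/(1/(-27037/331)) = 39405/(-331/27037) = 39405*(-27037/331) = -1065392985/331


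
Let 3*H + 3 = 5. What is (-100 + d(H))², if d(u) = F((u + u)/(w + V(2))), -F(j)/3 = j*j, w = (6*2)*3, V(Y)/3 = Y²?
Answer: 1866326401/186624 ≈ 10000.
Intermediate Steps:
H = ⅔ (H = -1 + (⅓)*5 = -1 + 5/3 = ⅔ ≈ 0.66667)
V(Y) = 3*Y²
w = 36 (w = 12*3 = 36)
F(j) = -3*j² (F(j) = -3*j*j = -3*j²)
d(u) = -u²/192 (d(u) = -3*(u + u)²/(36 + 3*2²)² = -3*4*u²/(36 + 3*4)² = -3*4*u²/(36 + 12)² = -3*u²/576 = -u²/192)
(-100 + d(H))² = (-100 - (⅔)²/192)² = (-100 - 1/192*4/9)² = (-100 - 1/432)² = (-43201/432)² = 1866326401/186624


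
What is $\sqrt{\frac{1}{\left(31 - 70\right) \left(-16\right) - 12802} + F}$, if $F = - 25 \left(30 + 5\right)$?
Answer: $\frac{i \sqrt{129765735678}}{12178} \approx 29.58 i$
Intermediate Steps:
$F = -875$ ($F = \left(-25\right) 35 = -875$)
$\sqrt{\frac{1}{\left(31 - 70\right) \left(-16\right) - 12802} + F} = \sqrt{\frac{1}{\left(31 - 70\right) \left(-16\right) - 12802} - 875} = \sqrt{\frac{1}{\left(-39\right) \left(-16\right) - 12802} - 875} = \sqrt{\frac{1}{624 - 12802} - 875} = \sqrt{\frac{1}{-12178} - 875} = \sqrt{- \frac{1}{12178} - 875} = \sqrt{- \frac{10655751}{12178}} = \frac{i \sqrt{129765735678}}{12178}$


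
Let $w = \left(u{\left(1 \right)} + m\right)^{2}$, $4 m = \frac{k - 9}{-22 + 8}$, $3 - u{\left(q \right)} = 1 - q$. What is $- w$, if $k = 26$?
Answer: $- \frac{22801}{3136} \approx -7.2707$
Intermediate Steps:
$u{\left(q \right)} = 2 + q$ ($u{\left(q \right)} = 3 - \left(1 - q\right) = 3 + \left(-1 + q\right) = 2 + q$)
$m = - \frac{17}{56}$ ($m = \frac{\left(26 - 9\right) \frac{1}{-22 + 8}}{4} = \frac{17 \frac{1}{-14}}{4} = \frac{17 \left(- \frac{1}{14}\right)}{4} = \frac{1}{4} \left(- \frac{17}{14}\right) = - \frac{17}{56} \approx -0.30357$)
$w = \frac{22801}{3136}$ ($w = \left(\left(2 + 1\right) - \frac{17}{56}\right)^{2} = \left(3 - \frac{17}{56}\right)^{2} = \left(\frac{151}{56}\right)^{2} = \frac{22801}{3136} \approx 7.2707$)
$- w = \left(-1\right) \frac{22801}{3136} = - \frac{22801}{3136}$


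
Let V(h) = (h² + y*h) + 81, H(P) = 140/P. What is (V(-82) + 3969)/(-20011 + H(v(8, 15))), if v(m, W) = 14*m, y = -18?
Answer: -49000/80039 ≈ -0.61220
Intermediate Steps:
V(h) = 81 + h² - 18*h (V(h) = (h² - 18*h) + 81 = 81 + h² - 18*h)
(V(-82) + 3969)/(-20011 + H(v(8, 15))) = ((81 + (-82)² - 18*(-82)) + 3969)/(-20011 + 140/((14*8))) = ((81 + 6724 + 1476) + 3969)/(-20011 + 140/112) = (8281 + 3969)/(-20011 + 140*(1/112)) = 12250/(-20011 + 5/4) = 12250/(-80039/4) = 12250*(-4/80039) = -49000/80039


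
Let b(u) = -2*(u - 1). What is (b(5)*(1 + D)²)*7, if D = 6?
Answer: -2744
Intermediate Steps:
b(u) = 2 - 2*u (b(u) = -2*(-1 + u) = 2 - 2*u)
(b(5)*(1 + D)²)*7 = ((2 - 2*5)*(1 + 6)²)*7 = ((2 - 10)*7²)*7 = -8*49*7 = -392*7 = -2744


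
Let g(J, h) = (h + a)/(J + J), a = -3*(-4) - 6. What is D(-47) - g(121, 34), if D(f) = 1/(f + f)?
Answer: -2001/11374 ≈ -0.17593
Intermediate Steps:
a = 6 (a = 12 - 6 = 6)
g(J, h) = (6 + h)/(2*J) (g(J, h) = (h + 6)/(J + J) = (6 + h)/((2*J)) = (6 + h)*(1/(2*J)) = (6 + h)/(2*J))
D(f) = 1/(2*f)
D(-47) - g(121, 34) = (1/2)/(-47) - (6 + 34)/(2*121) = (1/2)*(-1/47) - 40/(2*121) = -1/94 - 1*20/121 = -1/94 - 20/121 = -2001/11374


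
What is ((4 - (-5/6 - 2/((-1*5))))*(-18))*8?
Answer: -3192/5 ≈ -638.40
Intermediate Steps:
((4 - (-5/6 - 2/((-1*5))))*(-18))*8 = ((4 - (-5*⅙ - 2/(-5)))*(-18))*8 = ((4 - (-⅚ - 2*(-⅕)))*(-18))*8 = ((4 - (-⅚ + ⅖))*(-18))*8 = ((4 - 1*(-13/30))*(-18))*8 = ((4 + 13/30)*(-18))*8 = ((133/30)*(-18))*8 = -399/5*8 = -3192/5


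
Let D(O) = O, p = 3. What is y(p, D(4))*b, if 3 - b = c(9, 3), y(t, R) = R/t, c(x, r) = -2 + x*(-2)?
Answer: 92/3 ≈ 30.667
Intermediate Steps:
c(x, r) = -2 - 2*x
b = 23 (b = 3 - (-2 - 2*9) = 3 - (-2 - 18) = 3 - 1*(-20) = 3 + 20 = 23)
y(p, D(4))*b = (4/3)*23 = 92/3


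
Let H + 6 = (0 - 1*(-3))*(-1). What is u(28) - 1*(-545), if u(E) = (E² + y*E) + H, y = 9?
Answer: 1572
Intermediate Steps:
H = -9 (H = -6 + (0 - 1*(-3))*(-1) = -6 + (0 + 3)*(-1) = -6 + 3*(-1) = -6 - 3 = -9)
u(E) = -9 + E² + 9*E (u(E) = (E² + 9*E) - 9 = -9 + E² + 9*E)
u(28) - 1*(-545) = (-9 + 28² + 9*28) - 1*(-545) = (-9 + 784 + 252) + 545 = 1027 + 545 = 1572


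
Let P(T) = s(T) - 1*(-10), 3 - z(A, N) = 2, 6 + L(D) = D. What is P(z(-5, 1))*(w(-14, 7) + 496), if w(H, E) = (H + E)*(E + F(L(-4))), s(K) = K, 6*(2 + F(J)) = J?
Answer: 15598/3 ≈ 5199.3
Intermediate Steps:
L(D) = -6 + D
z(A, N) = 1 (z(A, N) = 3 - 1*2 = 3 - 2 = 1)
F(J) = -2 + J/6
w(H, E) = (-11/3 + E)*(E + H) (w(H, E) = (H + E)*(E + (-2 + (-6 - 4)/6)) = (E + H)*(E + (-2 + (⅙)*(-10))) = (E + H)*(E + (-2 - 5/3)) = (E + H)*(E - 11/3) = (E + H)*(-11/3 + E) = (-11/3 + E)*(E + H))
P(T) = 10 + T (P(T) = T - 1*(-10) = T + 10 = 10 + T)
P(z(-5, 1))*(w(-14, 7) + 496) = (10 + 1)*((7² - 11/3*7 - 11/3*(-14) + 7*(-14)) + 496) = 11*((49 - 77/3 + 154/3 - 98) + 496) = 11*(-70/3 + 496) = 11*(1418/3) = 15598/3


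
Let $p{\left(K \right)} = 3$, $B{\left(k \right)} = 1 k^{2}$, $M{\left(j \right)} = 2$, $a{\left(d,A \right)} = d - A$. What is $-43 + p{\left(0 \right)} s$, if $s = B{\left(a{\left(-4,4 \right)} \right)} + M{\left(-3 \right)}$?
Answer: $155$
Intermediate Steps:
$B{\left(k \right)} = k^{2}$
$s = 66$ ($s = \left(-4 - 4\right)^{2} + 2 = \left(-8\right)^{2} + 2 = 64 + 2 = 66$)
$-43 + p{\left(0 \right)} s = -43 + 3 \cdot 66 = -43 + 198 = 155$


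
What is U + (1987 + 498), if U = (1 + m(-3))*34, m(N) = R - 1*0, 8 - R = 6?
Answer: 2587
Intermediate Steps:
R = 2 (R = 8 - 1*6 = 8 - 6 = 2)
m(N) = 2 (m(N) = 2 - 1*0 = 2 + 0 = 2)
U = 102 (U = (1 + 2)*34 = 3*34 = 102)
U + (1987 + 498) = 102 + (1987 + 498) = 102 + 2485 = 2587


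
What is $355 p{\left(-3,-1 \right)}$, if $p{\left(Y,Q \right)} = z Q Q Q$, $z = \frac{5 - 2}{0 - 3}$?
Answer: $355$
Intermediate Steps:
$z = -1$ ($z = \frac{3}{-3} = 3 \left(- \frac{1}{3}\right) = -1$)
$p{\left(Y,Q \right)} = - Q^{3}$ ($p{\left(Y,Q \right)} = - Q Q Q = - Q^{2} Q = - Q^{3}$)
$355 p{\left(-3,-1 \right)} = 355 \left(- \left(-1\right)^{3}\right) = 355 \left(\left(-1\right) \left(-1\right)\right) = 355 \cdot 1 = 355$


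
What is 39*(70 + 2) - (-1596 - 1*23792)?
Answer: 28196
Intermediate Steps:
39*(70 + 2) - (-1596 - 1*23792) = 39*72 - (-1596 - 23792) = 2808 - 1*(-25388) = 2808 + 25388 = 28196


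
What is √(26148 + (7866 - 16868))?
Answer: √17146 ≈ 130.94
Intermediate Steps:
√(26148 + (7866 - 16868)) = √(26148 - 9002) = √17146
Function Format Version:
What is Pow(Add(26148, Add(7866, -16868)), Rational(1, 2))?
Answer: Pow(17146, Rational(1, 2)) ≈ 130.94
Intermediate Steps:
Pow(Add(26148, Add(7866, -16868)), Rational(1, 2)) = Pow(Add(26148, -9002), Rational(1, 2)) = Pow(17146, Rational(1, 2))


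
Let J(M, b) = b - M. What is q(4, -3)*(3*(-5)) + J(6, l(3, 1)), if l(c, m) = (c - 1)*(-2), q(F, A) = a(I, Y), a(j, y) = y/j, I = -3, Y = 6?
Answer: 20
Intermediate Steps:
q(F, A) = -2 (q(F, A) = 6/(-3) = 6*(-⅓) = -2)
l(c, m) = 2 - 2*c (l(c, m) = (-1 + c)*(-2) = 2 - 2*c)
q(4, -3)*(3*(-5)) + J(6, l(3, 1)) = -6*(-5) + ((2 - 2*3) - 1*6) = -2*(-15) + ((2 - 6) - 6) = 30 + (-4 - 6) = 30 - 10 = 20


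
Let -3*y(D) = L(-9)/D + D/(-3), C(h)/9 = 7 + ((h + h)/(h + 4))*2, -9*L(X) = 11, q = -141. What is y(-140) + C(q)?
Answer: 43755353/517860 ≈ 84.493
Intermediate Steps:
L(X) = -11/9 (L(X) = -⅑*11 = -11/9)
C(h) = 63 + 36*h/(4 + h) (C(h) = 9*(7 + ((h + h)/(h + 4))*2) = 9*(7 + ((2*h)/(4 + h))*2) = 9*(7 + (2*h/(4 + h))*2) = 9*(7 + 4*h/(4 + h)) = 63 + 36*h/(4 + h))
y(D) = D/9 + 11/(27*D) (y(D) = -(-11/(9*D) + D/(-3))/3 = -(-11/(9*D) + D*(-⅓))/3 = -(-11/(9*D) - D/3)/3 = D/9 + 11/(27*D))
y(-140) + C(q) = ((⅑)*(-140) + (11/27)/(-140)) + 9*(28 + 11*(-141))/(4 - 141) = (-140/9 + (11/27)*(-1/140)) + 9*(28 - 1551)/(-137) = (-140/9 - 11/3780) + 9*(-1/137)*(-1523) = -58811/3780 + 13707/137 = 43755353/517860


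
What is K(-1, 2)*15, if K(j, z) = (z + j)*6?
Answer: 90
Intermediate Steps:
K(j, z) = 6*j + 6*z (K(j, z) = (j + z)*6 = 6*j + 6*z)
K(-1, 2)*15 = (6*(-1) + 6*2)*15 = (-6 + 12)*15 = 6*15 = 90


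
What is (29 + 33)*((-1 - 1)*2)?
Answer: -248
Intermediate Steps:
(29 + 33)*((-1 - 1)*2) = 62*(-2*2) = 62*(-4) = -248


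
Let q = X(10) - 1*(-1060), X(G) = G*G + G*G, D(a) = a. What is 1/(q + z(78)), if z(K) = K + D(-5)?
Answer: 1/1333 ≈ 0.00075019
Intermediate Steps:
z(K) = -5 + K (z(K) = K - 5 = -5 + K)
X(G) = 2*G² (X(G) = G² + G² = 2*G²)
q = 1260 (q = 2*10² - 1*(-1060) = 2*100 + 1060 = 200 + 1060 = 1260)
1/(q + z(78)) = 1/(1260 + (-5 + 78)) = 1/(1260 + 73) = 1/1333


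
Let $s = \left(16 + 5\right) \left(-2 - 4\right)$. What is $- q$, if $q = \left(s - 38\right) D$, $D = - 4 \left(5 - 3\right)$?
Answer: $-1312$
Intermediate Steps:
$s = -126$ ($s = 21 \left(-6\right) = -126$)
$D = -8$ ($D = \left(-4\right) 2 = -8$)
$q = 1312$ ($q = \left(-126 - 38\right) \left(-8\right) = \left(-164\right) \left(-8\right) = 1312$)
$- q = \left(-1\right) 1312 = -1312$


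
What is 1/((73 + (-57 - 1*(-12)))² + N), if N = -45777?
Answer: -1/44993 ≈ -2.2226e-5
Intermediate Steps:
1/((73 + (-57 - 1*(-12)))² + N) = 1/((73 + (-57 - 1*(-12)))² - 45777) = 1/((73 + (-57 + 12))² - 45777) = 1/((73 - 45)² - 45777) = 1/(28² - 45777) = 1/(784 - 45777) = 1/(-44993) = -1/44993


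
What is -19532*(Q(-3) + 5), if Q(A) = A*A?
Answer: -273448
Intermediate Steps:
Q(A) = A²
-19532*(Q(-3) + 5) = -19532*((-3)² + 5) = -19532*(9 + 5) = -19532*14 = -4883*56 = -273448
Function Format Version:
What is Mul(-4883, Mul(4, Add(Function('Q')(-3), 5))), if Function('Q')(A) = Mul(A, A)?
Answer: -273448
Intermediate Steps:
Function('Q')(A) = Pow(A, 2)
Mul(-4883, Mul(4, Add(Function('Q')(-3), 5))) = Mul(-4883, Mul(4, Add(Pow(-3, 2), 5))) = Mul(-4883, Mul(4, Add(9, 5))) = Mul(-4883, Mul(4, 14)) = Mul(-4883, 56) = -273448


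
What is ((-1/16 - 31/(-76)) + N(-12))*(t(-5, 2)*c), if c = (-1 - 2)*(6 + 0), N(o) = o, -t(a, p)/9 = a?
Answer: 1434915/152 ≈ 9440.2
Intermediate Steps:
t(a, p) = -9*a
c = -18 (c = -3*6 = -18)
((-1/16 - 31/(-76)) + N(-12))*(t(-5, 2)*c) = ((-1/16 - 31/(-76)) - 12)*(-9*(-5)*(-18)) = ((-1*1/16 - 31*(-1/76)) - 12)*(45*(-18)) = ((-1/16 + 31/76) - 12)*(-810) = (105/304 - 12)*(-810) = -3543/304*(-810) = 1434915/152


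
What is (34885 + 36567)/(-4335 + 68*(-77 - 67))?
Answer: -71452/14127 ≈ -5.0578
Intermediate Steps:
(34885 + 36567)/(-4335 + 68*(-77 - 67)) = 71452/(-4335 + 68*(-144)) = 71452/(-4335 - 9792) = 71452/(-14127) = 71452*(-1/14127) = -71452/14127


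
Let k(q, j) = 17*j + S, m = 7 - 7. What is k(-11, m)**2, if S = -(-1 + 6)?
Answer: 25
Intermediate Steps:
m = 0
S = -5 (S = -1*5 = -5)
k(q, j) = -5 + 17*j (k(q, j) = 17*j - 5 = -5 + 17*j)
k(-11, m)**2 = (-5 + 17*0)**2 = (-5 + 0)**2 = (-5)**2 = 25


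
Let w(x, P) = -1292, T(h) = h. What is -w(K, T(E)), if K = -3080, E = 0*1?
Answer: 1292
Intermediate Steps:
E = 0
-w(K, T(E)) = -1*(-1292) = 1292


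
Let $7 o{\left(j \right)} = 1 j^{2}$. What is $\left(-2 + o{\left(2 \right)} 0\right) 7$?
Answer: $-14$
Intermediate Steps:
$o{\left(j \right)} = \frac{j^{2}}{7}$ ($o{\left(j \right)} = \frac{1 j^{2}}{7} = \frac{j^{2}}{7}$)
$\left(-2 + o{\left(2 \right)} 0\right) 7 = \left(-2 + \frac{2^{2}}{7} \cdot 0\right) 7 = \left(-2 + \frac{1}{7} \cdot 4 \cdot 0\right) 7 = \left(-2 + \frac{4}{7} \cdot 0\right) 7 = \left(-2 + 0\right) 7 = \left(-2\right) 7 = -14$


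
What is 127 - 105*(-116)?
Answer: 12307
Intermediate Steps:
127 - 105*(-116) = 127 + 12180 = 12307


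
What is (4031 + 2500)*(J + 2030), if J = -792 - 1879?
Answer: -4186371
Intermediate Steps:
J = -2671
(4031 + 2500)*(J + 2030) = (4031 + 2500)*(-2671 + 2030) = 6531*(-641) = -4186371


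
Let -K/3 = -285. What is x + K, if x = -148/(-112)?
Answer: 23977/28 ≈ 856.32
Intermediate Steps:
K = 855 (K = -3*(-285) = 855)
x = 37/28 (x = -148*(-1/112) = 37/28 ≈ 1.3214)
x + K = 37/28 + 855 = 23977/28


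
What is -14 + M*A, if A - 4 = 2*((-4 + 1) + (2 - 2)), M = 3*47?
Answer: -296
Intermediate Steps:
M = 141
A = -2 (A = 4 + 2*((-4 + 1) + (2 - 2)) = 4 + 2*(-3 + 0) = 4 + 2*(-3) = 4 - 6 = -2)
-14 + M*A = -14 + 141*(-2) = -14 - 282 = -296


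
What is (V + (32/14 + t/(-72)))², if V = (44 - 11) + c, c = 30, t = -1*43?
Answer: 1102572025/254016 ≈ 4340.6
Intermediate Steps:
t = -43
V = 63 (V = (44 - 11) + 30 = 33 + 30 = 63)
(V + (32/14 + t/(-72)))² = (63 + (32/14 - 43/(-72)))² = (63 + (32*(1/14) - 43*(-1/72)))² = (63 + (16/7 + 43/72))² = (63 + 1453/504)² = (33205/504)² = 1102572025/254016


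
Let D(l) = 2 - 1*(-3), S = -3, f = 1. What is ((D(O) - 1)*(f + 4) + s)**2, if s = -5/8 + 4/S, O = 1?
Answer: 187489/576 ≈ 325.50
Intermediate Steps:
D(l) = 5 (D(l) = 2 + 3 = 5)
s = -47/24 (s = -5/8 + 4/(-3) = -5*1/8 + 4*(-1/3) = -5/8 - 4/3 = -47/24 ≈ -1.9583)
((D(O) - 1)*(f + 4) + s)**2 = ((5 - 1)*(1 + 4) - 47/24)**2 = (4*5 - 47/24)**2 = (20 - 47/24)**2 = (433/24)**2 = 187489/576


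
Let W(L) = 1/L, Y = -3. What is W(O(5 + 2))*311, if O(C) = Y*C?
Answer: -311/21 ≈ -14.810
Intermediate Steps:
O(C) = -3*C
W(O(5 + 2))*311 = 311/(-3*(5 + 2)) = 311/(-3*7) = 311/(-21) = -1/21*311 = -311/21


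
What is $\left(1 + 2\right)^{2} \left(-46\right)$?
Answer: $-414$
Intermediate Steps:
$\left(1 + 2\right)^{2} \left(-46\right) = 3^{2} \left(-46\right) = 9 \left(-46\right) = -414$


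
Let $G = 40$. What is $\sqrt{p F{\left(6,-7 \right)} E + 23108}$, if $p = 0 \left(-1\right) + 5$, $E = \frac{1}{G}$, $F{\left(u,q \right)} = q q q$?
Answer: $\frac{\sqrt{369042}}{4} \approx 151.87$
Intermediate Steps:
$F{\left(u,q \right)} = q^{3}$ ($F{\left(u,q \right)} = q q^{2} = q^{3}$)
$E = \frac{1}{40} \approx 0.025$
$p = 5$ ($p = 0 + 5 = 5$)
$\sqrt{p F{\left(6,-7 \right)} E + 23108} = \sqrt{5 \left(-7\right)^{3} \cdot \frac{1}{40} + 23108} = \sqrt{5 \left(-343\right) \frac{1}{40} + 23108} = \sqrt{\left(-1715\right) \frac{1}{40} + 23108} = \sqrt{- \frac{343}{8} + 23108} = \sqrt{\frac{184521}{8}} = \frac{\sqrt{369042}}{4}$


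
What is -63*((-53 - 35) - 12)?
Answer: 6300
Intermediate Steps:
-63*((-53 - 35) - 12) = -63*(-88 - 12) = -63*(-100) = 6300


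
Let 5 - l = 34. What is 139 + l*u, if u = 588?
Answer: -16913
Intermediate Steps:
l = -29 (l = 5 - 1*34 = 5 - 34 = -29)
139 + l*u = 139 - 29*588 = 139 - 17052 = -16913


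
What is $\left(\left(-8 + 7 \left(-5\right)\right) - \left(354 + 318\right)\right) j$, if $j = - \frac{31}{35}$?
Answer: $\frac{4433}{7} \approx 633.29$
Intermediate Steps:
$j = - \frac{31}{35}$ ($j = \left(-31\right) \frac{1}{35} = - \frac{31}{35} \approx -0.88571$)
$\left(\left(-8 + 7 \left(-5\right)\right) - \left(354 + 318\right)\right) j = \left(\left(-8 + 7 \left(-5\right)\right) - \left(354 + 318\right)\right) \left(- \frac{31}{35}\right) = \left(\left(-8 - 35\right) - 672\right) \left(- \frac{31}{35}\right) = \left(-43 - 672\right) \left(- \frac{31}{35}\right) = \left(-715\right) \left(- \frac{31}{35}\right) = \frac{4433}{7}$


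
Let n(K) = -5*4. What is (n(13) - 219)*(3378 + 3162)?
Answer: -1563060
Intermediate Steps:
n(K) = -20
(n(13) - 219)*(3378 + 3162) = (-20 - 219)*(3378 + 3162) = -239*6540 = -1563060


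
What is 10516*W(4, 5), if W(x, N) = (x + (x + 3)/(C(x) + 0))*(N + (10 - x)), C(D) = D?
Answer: 665137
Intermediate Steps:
W(x, N) = (x + (3 + x)/x)*(10 + N - x) (W(x, N) = (x + (x + 3)/(x + 0))*(N + (10 - x)) = (x + (3 + x)/x)*(10 + N - x))
10516*W(4, 5) = 10516*(7 + 5 - 1*4**2 + 9*4 + 30/4 + 5*4 + 3*5/4) = 10516*(7 + 5 - 1*16 + 36 + 30*(1/4) + 20 + 3*5*(1/4)) = 10516*(7 + 5 - 16 + 36 + 15/2 + 20 + 15/4) = 10516*(253/4) = 665137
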